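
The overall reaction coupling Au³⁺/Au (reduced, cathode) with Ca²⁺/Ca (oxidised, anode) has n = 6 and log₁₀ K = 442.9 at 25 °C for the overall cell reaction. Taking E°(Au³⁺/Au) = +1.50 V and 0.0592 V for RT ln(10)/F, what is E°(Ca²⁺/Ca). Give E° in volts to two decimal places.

E°cell = (0.0592/n)·log K = (0.0592/6)(442.9) = +4.370 V.
Since Au³⁺/Au is the cathode and Ca²⁺/Ca the anode, E°cell = E°(Au³⁺/Au) − E°(Ca²⁺/Ca).
So E°(Ca²⁺/Ca) = E°(Au³⁺/Au) − E°cell = (+1.50) − (+4.370) = -2.87 V.

-2.87 V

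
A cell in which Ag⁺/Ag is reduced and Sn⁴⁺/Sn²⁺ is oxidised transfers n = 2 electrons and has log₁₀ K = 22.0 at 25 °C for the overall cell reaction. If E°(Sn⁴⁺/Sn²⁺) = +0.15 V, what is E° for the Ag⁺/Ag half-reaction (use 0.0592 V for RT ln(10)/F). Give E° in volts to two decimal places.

+0.80 V

E°cell = (0.0592/n)·log K = (0.0592/2)(22.0) = +0.651 V.
Since Ag⁺/Ag is the cathode and Sn⁴⁺/Sn²⁺ the anode, E°cell = E°(Ag⁺/Ag) − E°(Sn⁴⁺/Sn²⁺).
So E°(Ag⁺/Ag) = E°cell + E°(Sn⁴⁺/Sn²⁺) = +0.651 + (+0.15) = +0.80 V.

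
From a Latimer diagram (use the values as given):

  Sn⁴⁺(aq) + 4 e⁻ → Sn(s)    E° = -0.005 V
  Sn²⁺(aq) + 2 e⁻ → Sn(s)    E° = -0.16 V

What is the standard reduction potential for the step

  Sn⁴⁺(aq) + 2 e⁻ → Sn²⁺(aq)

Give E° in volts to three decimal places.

+0.150 V

Sequential free energies add, so n₃E°₃ = n₁E°₁ + n₂E°₂.
With n₃ = 4, and the known step contributing 2×(-0.16) V, the unknown satisfies 2·E° = 4×(-0.005) − 2×(-0.16) = +0.300.
E° = +0.300 / 2 = +0.150 V.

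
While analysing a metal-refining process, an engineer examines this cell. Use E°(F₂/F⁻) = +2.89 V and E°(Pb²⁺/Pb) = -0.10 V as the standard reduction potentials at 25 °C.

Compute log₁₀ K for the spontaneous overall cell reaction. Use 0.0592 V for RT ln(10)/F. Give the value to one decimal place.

Cathode: F₂/F⁻; anode: Pb²⁺/Pb. E°cell = +2.99 V, n = 2.
log K = nE°cell / 0.0592 = (2)(+2.99) / 0.0592 = 101.0.

101.0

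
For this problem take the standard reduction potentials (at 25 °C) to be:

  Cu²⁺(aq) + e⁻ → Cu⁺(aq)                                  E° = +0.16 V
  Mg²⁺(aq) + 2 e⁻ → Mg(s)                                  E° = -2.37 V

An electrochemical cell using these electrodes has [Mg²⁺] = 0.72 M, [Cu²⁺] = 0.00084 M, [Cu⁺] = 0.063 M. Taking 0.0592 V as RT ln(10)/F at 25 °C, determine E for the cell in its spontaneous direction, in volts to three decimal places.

Cu²⁺/Cu⁺ is the cathode (higher E°), Mg²⁺/Mg the anode: E°cell = +0.16 − (-2.37) = +2.53 V, n = 2.
Overall: 2 Cu²⁺(aq) + Mg(s) → 2 Cu⁺(aq) + Mg²⁺(aq)
Q = [Cu⁺]^2·[Mg²⁺] / ([Cu²⁺]^2); log Q = 3.607.
E = E° − (0.0592/n) log Q = +2.53 − (0.0592/2)(3.607) = +2.423 V.

+2.423 V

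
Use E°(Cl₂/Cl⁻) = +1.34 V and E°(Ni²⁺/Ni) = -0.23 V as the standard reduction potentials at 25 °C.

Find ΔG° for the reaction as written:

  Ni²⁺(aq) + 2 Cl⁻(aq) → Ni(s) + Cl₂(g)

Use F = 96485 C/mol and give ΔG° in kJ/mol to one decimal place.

As written, Ni²⁺/Ni is reduced (cathode) and Cl₂/Cl⁻ is oxidised (anode), so E°cell = (-0.23) − (+1.34) = -1.57 V.
Balancing electrons gives n = 2.
ΔG° = −nFE° = −(2)(96485)(-1.57) = 302,963 J = +303.0 kJ/mol.

+303.0 kJ/mol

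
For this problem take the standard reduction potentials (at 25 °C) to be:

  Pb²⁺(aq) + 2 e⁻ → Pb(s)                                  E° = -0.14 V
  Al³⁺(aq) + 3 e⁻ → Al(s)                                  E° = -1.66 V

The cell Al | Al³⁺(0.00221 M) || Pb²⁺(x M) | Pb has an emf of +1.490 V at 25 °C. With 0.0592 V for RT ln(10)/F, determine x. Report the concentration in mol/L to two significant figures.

0.0016 M

Pb²⁺/Pb is the cathode, Al³⁺/Al the anode: E°cell = +1.52 V, n = 6.
Overall reaction: 3 Pb²⁺(aq) + 2 Al(s) → 3 Pb(s) + 2 Al³⁺(aq); Q = [Al³⁺]^2/[Pb²⁺]^3.
From E = E° − (0.0592/n) log Q: log Q = (E° − E)·n/0.0592 = (+1.52 − (+1.490))·6/0.0592 = 3.0405.
So 3·log[Pb²⁺] = 2·log(0.00221) − log Q = -5.3112 − (3.0405) = -8.3517; log[Pb²⁺] = -8.3517 / 3 = -2.7839; [Pb²⁺] = 10^(-2.7839) ≈ 0.0016 M.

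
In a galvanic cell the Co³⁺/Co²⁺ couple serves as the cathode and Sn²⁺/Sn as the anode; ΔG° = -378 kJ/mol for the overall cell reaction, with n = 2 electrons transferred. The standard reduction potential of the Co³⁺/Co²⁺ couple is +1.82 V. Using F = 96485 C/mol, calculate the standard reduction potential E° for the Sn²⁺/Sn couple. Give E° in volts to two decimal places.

E°cell = −ΔG°/(nF) = −(-378×10³)/((2)(96485)) = +1.959 V.
Since Co³⁺/Co²⁺ is the cathode and Sn²⁺/Sn the anode, E°cell = E°(Co³⁺/Co²⁺) − E°(Sn²⁺/Sn).
So E°(Sn²⁺/Sn) = E°(Co³⁺/Co²⁺) − E°cell = (+1.82) − (+1.959) = -0.14 V.

-0.14 V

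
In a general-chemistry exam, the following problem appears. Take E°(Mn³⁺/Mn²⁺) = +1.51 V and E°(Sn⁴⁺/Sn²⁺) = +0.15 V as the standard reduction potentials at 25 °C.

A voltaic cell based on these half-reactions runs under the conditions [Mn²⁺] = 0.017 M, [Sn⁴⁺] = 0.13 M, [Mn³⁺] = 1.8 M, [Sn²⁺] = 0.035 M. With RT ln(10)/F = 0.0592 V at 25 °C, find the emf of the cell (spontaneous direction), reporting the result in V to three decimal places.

Mn³⁺/Mn²⁺ is the cathode (higher E°), Sn⁴⁺/Sn²⁺ the anode: E°cell = +1.51 − (+0.15) = +1.36 V, n = 2.
Overall: 2 Mn³⁺(aq) + Sn²⁺(aq) → 2 Mn²⁺(aq) + Sn⁴⁺(aq)
Q = [Mn²⁺]^2·[Sn⁴⁺] / ([Mn³⁺]^2·[Sn²⁺]); log Q = -3.480.
E = E° − (0.0592/n) log Q = +1.36 − (0.0592/2)(-3.480) = +1.463 V.

+1.463 V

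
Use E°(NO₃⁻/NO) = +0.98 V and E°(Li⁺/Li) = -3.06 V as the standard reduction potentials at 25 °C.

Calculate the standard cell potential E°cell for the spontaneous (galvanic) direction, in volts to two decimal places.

+4.04 V

The NO₃⁻/NO couple has the higher reduction potential, so it is the cathode; Li⁺/Li is oxidised at the anode.
E°cell = E°(cathode) − E°(anode) = (+0.98) − (-3.06) = +4.04 V.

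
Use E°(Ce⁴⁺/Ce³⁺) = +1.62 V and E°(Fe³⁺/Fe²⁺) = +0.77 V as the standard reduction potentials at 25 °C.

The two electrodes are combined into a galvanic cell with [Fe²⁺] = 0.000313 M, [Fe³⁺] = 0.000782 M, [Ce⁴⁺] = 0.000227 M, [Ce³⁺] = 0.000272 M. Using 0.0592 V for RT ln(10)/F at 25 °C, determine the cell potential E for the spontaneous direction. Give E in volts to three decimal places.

Ce⁴⁺/Ce³⁺ is the cathode (higher E°), Fe³⁺/Fe²⁺ the anode: E°cell = +1.62 − (+0.77) = +0.85 V, n = 1.
Overall: Ce⁴⁺(aq) + Fe²⁺(aq) → Ce³⁺(aq) + Fe³⁺(aq)
Q = [Ce³⁺]·[Fe³⁺] / ([Ce⁴⁺]·[Fe²⁺]); log Q = 0.476.
E = E° − (0.0592/n) log Q = +0.85 − (0.0592/1)(0.476) = +0.822 V.

+0.822 V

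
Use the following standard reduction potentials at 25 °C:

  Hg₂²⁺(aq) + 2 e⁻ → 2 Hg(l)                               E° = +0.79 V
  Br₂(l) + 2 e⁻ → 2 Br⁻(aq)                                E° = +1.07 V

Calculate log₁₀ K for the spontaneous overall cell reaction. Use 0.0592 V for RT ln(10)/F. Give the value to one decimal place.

9.5

Cathode: Br₂/Br⁻; anode: Hg₂²⁺/Hg. E°cell = +0.28 V, n = 2.
log K = nE°cell / 0.0592 = (2)(+0.28) / 0.0592 = 9.5.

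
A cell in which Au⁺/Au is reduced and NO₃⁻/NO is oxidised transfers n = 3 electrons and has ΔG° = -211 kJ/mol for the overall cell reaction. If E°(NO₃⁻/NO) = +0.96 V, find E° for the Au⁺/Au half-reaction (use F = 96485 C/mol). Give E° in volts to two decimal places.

+1.69 V

E°cell = −ΔG°/(nF) = −(-211×10³)/((3)(96485)) = +0.729 V.
Since Au⁺/Au is the cathode and NO₃⁻/NO the anode, E°cell = E°(Au⁺/Au) − E°(NO₃⁻/NO).
So E°(Au⁺/Au) = E°cell + E°(NO₃⁻/NO) = +0.729 + (+0.96) = +1.69 V.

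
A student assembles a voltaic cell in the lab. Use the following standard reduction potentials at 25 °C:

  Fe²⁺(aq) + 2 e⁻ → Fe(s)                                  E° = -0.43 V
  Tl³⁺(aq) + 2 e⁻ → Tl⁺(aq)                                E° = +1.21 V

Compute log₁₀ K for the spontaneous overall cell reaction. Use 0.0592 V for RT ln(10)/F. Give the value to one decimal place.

Cathode: Tl³⁺/Tl⁺; anode: Fe²⁺/Fe. E°cell = +1.64 V, n = 2.
log K = nE°cell / 0.0592 = (2)(+1.64) / 0.0592 = 55.4.

55.4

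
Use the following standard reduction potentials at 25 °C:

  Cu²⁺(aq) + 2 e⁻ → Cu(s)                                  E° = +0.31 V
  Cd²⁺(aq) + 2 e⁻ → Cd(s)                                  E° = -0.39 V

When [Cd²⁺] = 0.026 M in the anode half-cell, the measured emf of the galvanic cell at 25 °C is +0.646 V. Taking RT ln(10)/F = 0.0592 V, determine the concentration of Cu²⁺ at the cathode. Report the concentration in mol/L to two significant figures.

Cu²⁺/Cu is the cathode, Cd²⁺/Cd the anode: E°cell = +0.70 V, n = 2.
Overall reaction: Cu²⁺(aq) + Cd(s) → Cu(s) + Cd²⁺(aq); Q = [Cd²⁺]^1/[Cu²⁺]^1.
From E = E° − (0.0592/n) log Q: log Q = (E° − E)·n/0.0592 = (+0.70 − (+0.646))·2/0.0592 = 1.8243.
So 1·log[Cu²⁺] = 1·log(0.026) − log Q = -1.5850 − (1.8243) = -3.4093; [Cu²⁺] = 10^(-3.4093) ≈ 0.00039 M.

0.00039 M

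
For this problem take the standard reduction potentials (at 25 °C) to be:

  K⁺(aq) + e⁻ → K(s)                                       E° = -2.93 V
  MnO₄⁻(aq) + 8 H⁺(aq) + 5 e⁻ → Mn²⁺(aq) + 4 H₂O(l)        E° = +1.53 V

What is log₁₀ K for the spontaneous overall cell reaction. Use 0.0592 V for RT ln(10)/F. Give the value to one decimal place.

376.7

Cathode: MnO₄⁻/Mn²⁺; anode: K⁺/K. E°cell = +4.46 V, n = 5.
log K = nE°cell / 0.0592 = (5)(+4.46) / 0.0592 = 376.7.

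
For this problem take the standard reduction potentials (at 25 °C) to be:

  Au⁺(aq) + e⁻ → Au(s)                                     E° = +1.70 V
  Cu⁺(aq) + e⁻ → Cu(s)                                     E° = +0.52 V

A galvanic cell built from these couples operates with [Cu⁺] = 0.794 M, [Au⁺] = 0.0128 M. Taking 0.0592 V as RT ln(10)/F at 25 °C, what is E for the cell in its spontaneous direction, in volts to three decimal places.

Au⁺/Au is the cathode (higher E°), Cu⁺/Cu the anode: E°cell = +1.70 − (+0.52) = +1.18 V, n = 1.
Overall: Au⁺(aq) + Cu(s) → Au(s) + Cu⁺(aq)
Q = [Cu⁺] / ([Au⁺]); log Q = 1.793.
E = E° − (0.0592/n) log Q = +1.18 − (0.0592/1)(1.793) = +1.074 V.

+1.074 V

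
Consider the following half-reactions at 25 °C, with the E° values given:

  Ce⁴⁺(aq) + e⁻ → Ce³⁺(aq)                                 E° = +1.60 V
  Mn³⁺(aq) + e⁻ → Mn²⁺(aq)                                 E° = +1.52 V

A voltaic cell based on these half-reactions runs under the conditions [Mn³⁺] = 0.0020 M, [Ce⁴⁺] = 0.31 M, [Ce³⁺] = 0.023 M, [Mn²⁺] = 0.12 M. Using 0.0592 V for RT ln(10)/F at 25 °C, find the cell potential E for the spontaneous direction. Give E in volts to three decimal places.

+0.252 V

Ce⁴⁺/Ce³⁺ is the cathode (higher E°), Mn³⁺/Mn²⁺ the anode: E°cell = +1.60 − (+1.52) = +0.08 V, n = 1.
Overall: Ce⁴⁺(aq) + Mn²⁺(aq) → Ce³⁺(aq) + Mn³⁺(aq)
Q = [Ce³⁺]·[Mn³⁺] / ([Ce⁴⁺]·[Mn²⁺]); log Q = -2.908.
E = E° − (0.0592/n) log Q = +0.08 − (0.0592/1)(-2.908) = +0.252 V.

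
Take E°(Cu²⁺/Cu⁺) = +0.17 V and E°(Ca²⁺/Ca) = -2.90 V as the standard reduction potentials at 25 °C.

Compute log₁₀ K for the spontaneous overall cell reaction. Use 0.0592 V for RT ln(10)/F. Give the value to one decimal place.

103.7

Cathode: Cu²⁺/Cu⁺; anode: Ca²⁺/Ca. E°cell = +3.07 V, n = 2.
log K = nE°cell / 0.0592 = (2)(+3.07) / 0.0592 = 103.7.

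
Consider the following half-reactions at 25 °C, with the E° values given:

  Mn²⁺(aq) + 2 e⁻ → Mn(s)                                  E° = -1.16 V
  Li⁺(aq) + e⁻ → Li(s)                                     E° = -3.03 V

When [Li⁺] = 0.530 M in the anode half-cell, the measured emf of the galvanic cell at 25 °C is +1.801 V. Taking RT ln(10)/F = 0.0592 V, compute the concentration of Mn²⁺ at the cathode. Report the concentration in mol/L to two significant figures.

Mn²⁺/Mn is the cathode, Li⁺/Li the anode: E°cell = +1.87 V, n = 2.
Overall reaction: Mn²⁺(aq) + 2 Li(s) → Mn(s) + 2 Li⁺(aq); Q = [Li⁺]^2/[Mn²⁺]^1.
From E = E° − (0.0592/n) log Q: log Q = (E° − E)·n/0.0592 = (+1.87 − (+1.801))·2/0.0592 = 2.3311.
So 1·log[Mn²⁺] = 2·log(0.53) − log Q = -0.5514 − (2.3311) = -2.8825; [Mn²⁺] = 10^(-2.8825) ≈ 0.0013 M.

0.0013 M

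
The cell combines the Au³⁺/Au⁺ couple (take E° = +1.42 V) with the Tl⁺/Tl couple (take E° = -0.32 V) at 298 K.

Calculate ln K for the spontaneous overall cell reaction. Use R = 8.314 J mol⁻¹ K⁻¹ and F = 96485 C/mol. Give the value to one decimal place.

135.5

Cathode: Au³⁺/Au⁺; anode: Tl⁺/Tl. E°cell = (+1.42) − (-0.32) = +1.74 V, with n = 2.
ΔG° = −nFE° = −RT ln K, so ln K = nFE°/(RT) = (2)(96485)(+1.74) / ((8.314)(298)) = 135.523.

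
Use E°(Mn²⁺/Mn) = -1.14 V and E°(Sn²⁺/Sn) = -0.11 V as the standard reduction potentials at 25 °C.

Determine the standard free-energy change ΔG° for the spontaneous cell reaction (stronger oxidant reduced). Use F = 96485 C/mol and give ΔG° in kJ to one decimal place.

-198.8 kJ

Sn²⁺/Sn (E° = -0.11 V) is the cathode; Mn²⁺/Mn (E° = -1.14 V) is the anode, so E°cell = +1.03 V.
Balancing electrons gives n = 2 (lcm of 2 and 2).
ΔG° = −nFE° = −(2)(96485)(+1.03) = -198,759 J = -198.8 kJ.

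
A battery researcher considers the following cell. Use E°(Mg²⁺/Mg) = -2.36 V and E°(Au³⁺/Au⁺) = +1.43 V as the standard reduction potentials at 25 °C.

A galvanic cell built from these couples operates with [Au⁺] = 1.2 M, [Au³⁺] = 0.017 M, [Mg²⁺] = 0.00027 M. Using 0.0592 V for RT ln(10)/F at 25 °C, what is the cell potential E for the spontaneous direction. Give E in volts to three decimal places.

+3.841 V

Au³⁺/Au⁺ is the cathode (higher E°), Mg²⁺/Mg the anode: E°cell = +1.43 − (-2.36) = +3.79 V, n = 2.
Overall: Au³⁺(aq) + Mg(s) → Au⁺(aq) + Mg²⁺(aq)
Q = [Au⁺]·[Mg²⁺] / ([Au³⁺]); log Q = -1.720.
E = E° − (0.0592/n) log Q = +3.79 − (0.0592/2)(-1.720) = +3.841 V.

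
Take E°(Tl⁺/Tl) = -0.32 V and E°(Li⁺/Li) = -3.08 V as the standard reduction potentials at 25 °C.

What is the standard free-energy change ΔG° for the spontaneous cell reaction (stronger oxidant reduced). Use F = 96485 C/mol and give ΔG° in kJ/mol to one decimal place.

Tl⁺/Tl (E° = -0.32 V) is the cathode; Li⁺/Li (E° = -3.08 V) is the anode, so E°cell = +2.76 V.
Balancing electrons gives n = 1 (lcm of 1 and 1).
ΔG° = −nFE° = −(1)(96485)(+2.76) = -266,299 J = -266.3 kJ/mol.

-266.3 kJ/mol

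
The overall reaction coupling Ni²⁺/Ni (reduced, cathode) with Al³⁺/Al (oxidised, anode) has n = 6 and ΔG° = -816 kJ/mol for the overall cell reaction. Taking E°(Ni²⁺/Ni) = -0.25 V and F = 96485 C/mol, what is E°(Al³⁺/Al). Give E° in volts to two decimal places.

-1.66 V

E°cell = −ΔG°/(nF) = −(-816×10³)/((6)(96485)) = +1.410 V.
Since Ni²⁺/Ni is the cathode and Al³⁺/Al the anode, E°cell = E°(Ni²⁺/Ni) − E°(Al³⁺/Al).
So E°(Al³⁺/Al) = E°(Ni²⁺/Ni) − E°cell = (-0.25) − (+1.410) = -1.66 V.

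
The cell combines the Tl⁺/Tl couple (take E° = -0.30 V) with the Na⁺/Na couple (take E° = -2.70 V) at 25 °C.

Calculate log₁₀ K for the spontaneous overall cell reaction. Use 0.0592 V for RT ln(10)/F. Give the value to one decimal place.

40.5

Cathode: Tl⁺/Tl; anode: Na⁺/Na. E°cell = +2.40 V, n = 1.
log K = nE°cell / 0.0592 = (1)(+2.40) / 0.0592 = 40.5.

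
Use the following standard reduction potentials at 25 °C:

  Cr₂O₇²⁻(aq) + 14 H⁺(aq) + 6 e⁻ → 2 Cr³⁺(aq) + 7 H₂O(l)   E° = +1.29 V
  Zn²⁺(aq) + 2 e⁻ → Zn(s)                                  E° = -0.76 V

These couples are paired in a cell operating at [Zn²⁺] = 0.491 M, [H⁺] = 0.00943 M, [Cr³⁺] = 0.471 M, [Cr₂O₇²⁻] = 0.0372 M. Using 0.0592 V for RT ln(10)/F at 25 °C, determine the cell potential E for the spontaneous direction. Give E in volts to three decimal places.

+1.772 V

Cr₂O₇²⁻/Cr³⁺ is the cathode (higher E°), Zn²⁺/Zn the anode: E°cell = +1.29 − (-0.76) = +2.05 V, n = 6.
Overall: Cr₂O₇²⁻(aq) + 14 H⁺(aq) + 3 Zn(s) → 2 Cr³⁺(aq) + 7 H₂O(l) + 3 Zn²⁺(aq)
Q = [Cr³⁺]^2·[Zn²⁺]^3 / ([Cr₂O₇²⁻]·[H⁺]^14); log Q = 28.206.
E = E° − (0.0592/n) log Q = +2.05 − (0.0592/6)(28.206) = +1.772 V.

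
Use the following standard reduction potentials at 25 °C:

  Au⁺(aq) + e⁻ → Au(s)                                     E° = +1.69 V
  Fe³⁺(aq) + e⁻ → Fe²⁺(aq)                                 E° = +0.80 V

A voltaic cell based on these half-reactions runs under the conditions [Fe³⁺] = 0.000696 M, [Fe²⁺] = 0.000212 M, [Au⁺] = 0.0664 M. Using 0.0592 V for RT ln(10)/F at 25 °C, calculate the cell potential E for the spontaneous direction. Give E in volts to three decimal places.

Au⁺/Au is the cathode (higher E°), Fe³⁺/Fe²⁺ the anode: E°cell = +1.69 − (+0.80) = +0.89 V, n = 1.
Overall: Au⁺(aq) + Fe²⁺(aq) → Au(s) + Fe³⁺(aq)
Q = [Fe³⁺] / ([Au⁺]·[Fe²⁺]); log Q = 1.694.
E = E° − (0.0592/n) log Q = +0.89 − (0.0592/1)(1.694) = +0.790 V.

+0.790 V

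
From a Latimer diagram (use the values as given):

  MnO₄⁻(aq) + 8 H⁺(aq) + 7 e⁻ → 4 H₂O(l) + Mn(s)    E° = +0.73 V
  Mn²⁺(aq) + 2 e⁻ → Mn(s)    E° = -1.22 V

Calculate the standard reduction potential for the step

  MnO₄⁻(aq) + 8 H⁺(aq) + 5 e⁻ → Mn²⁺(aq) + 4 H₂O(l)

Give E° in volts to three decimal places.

+1.510 V

Sequential free energies add, so n₃E°₃ = n₁E°₁ + n₂E°₂.
With n₃ = 7, and the known step contributing 2×(-1.22) V, the unknown satisfies 5·E° = 7×(+0.73) − 2×(-1.22) = +7.550.
E° = +7.550 / 5 = +1.510 V.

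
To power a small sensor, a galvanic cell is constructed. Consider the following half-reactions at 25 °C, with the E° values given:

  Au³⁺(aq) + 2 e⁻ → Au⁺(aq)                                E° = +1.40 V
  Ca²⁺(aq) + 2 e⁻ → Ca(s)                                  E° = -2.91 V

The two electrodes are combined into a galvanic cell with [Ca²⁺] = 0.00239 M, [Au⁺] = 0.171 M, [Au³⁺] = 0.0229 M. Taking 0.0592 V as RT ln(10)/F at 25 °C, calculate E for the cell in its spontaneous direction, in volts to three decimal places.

Au³⁺/Au⁺ is the cathode (higher E°), Ca²⁺/Ca the anode: E°cell = +1.40 − (-2.91) = +4.31 V, n = 2.
Overall: Au³⁺(aq) + Ca(s) → Au⁺(aq) + Ca²⁺(aq)
Q = [Au⁺]·[Ca²⁺] / ([Au³⁺]); log Q = -1.748.
E = E° − (0.0592/n) log Q = +4.31 − (0.0592/2)(-1.748) = +4.362 V.

+4.362 V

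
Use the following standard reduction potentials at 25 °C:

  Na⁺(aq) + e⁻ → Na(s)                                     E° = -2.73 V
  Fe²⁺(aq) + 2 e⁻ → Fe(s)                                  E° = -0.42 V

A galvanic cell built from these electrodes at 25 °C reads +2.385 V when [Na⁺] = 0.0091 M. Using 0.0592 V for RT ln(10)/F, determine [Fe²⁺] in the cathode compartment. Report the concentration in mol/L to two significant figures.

0.028 M

Fe²⁺/Fe is the cathode, Na⁺/Na the anode: E°cell = +2.31 V, n = 2.
Overall reaction: Fe²⁺(aq) + 2 Na(s) → Fe(s) + 2 Na⁺(aq); Q = [Na⁺]^2/[Fe²⁺]^1.
From E = E° − (0.0592/n) log Q: log Q = (E° − E)·n/0.0592 = (+2.31 − (+2.385))·2/0.0592 = -2.5338.
So 1·log[Fe²⁺] = 2·log(0.0091) − log Q = -4.0819 − (-2.5338) = -1.5481; [Fe²⁺] = 10^(-1.5481) ≈ 0.028 M.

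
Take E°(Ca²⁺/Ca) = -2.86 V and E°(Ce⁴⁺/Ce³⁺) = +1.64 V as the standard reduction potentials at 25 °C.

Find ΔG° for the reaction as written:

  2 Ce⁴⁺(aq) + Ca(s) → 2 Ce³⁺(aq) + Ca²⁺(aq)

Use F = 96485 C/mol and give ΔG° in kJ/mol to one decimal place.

As written, Ce⁴⁺/Ce³⁺ is reduced (cathode) and Ca²⁺/Ca is oxidised (anode), so E°cell = (+1.64) − (-2.86) = +4.50 V.
Balancing electrons gives n = 2.
ΔG° = −nFE° = −(2)(96485)(+4.50) = -868,365 J = -868.4 kJ/mol.

-868.4 kJ/mol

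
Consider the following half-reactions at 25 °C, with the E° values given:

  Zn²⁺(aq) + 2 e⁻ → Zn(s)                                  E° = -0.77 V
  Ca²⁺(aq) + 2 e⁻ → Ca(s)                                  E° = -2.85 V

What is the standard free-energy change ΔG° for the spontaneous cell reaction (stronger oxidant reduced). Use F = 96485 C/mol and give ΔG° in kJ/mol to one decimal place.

-401.4 kJ/mol

Zn²⁺/Zn (E° = -0.77 V) is the cathode; Ca²⁺/Ca (E° = -2.85 V) is the anode, so E°cell = +2.08 V.
Balancing electrons gives n = 2 (lcm of 2 and 2).
ΔG° = −nFE° = −(2)(96485)(+2.08) = -401,378 J = -401.4 kJ/mol.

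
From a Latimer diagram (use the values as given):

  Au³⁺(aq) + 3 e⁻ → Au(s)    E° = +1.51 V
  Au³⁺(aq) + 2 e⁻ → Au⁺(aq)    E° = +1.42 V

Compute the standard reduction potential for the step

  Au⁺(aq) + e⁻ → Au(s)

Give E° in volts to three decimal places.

+1.690 V

Sequential free energies add, so n₃E°₃ = n₁E°₁ + n₂E°₂.
With n₃ = 3, and the known step contributing 2×(+1.42) V, the unknown satisfies 1·E° = 3×(+1.51) − 2×(+1.42) = +1.690.
E° = +1.690 / 1 = +1.690 V.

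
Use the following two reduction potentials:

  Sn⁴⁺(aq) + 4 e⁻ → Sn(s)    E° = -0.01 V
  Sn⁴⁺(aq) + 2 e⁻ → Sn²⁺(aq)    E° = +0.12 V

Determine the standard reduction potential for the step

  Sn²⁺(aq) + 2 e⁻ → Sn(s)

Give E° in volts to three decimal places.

-0.140 V

Sequential free energies add, so n₃E°₃ = n₁E°₁ + n₂E°₂.
With n₃ = 4, and the known step contributing 2×(+0.12) V, the unknown satisfies 2·E° = 4×(-0.01) − 2×(+0.12) = -0.280.
E° = -0.280 / 2 = -0.140 V.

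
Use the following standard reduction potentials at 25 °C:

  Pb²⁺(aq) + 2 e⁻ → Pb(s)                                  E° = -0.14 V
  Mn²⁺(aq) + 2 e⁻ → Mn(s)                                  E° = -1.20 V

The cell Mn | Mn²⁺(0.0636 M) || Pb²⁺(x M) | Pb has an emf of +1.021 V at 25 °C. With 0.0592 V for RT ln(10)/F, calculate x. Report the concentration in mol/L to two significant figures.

0.0031 M

Pb²⁺/Pb is the cathode, Mn²⁺/Mn the anode: E°cell = +1.06 V, n = 2.
Overall reaction: Pb²⁺(aq) + Mn(s) → Pb(s) + Mn²⁺(aq); Q = [Mn²⁺]^1/[Pb²⁺]^1.
From E = E° − (0.0592/n) log Q: log Q = (E° − E)·n/0.0592 = (+1.06 − (+1.021))·2/0.0592 = 1.3176.
So 1·log[Pb²⁺] = 1·log(0.0636) − log Q = -1.1965 − (1.3176) = -2.5141; [Pb²⁺] = 10^(-2.5141) ≈ 0.0031 M.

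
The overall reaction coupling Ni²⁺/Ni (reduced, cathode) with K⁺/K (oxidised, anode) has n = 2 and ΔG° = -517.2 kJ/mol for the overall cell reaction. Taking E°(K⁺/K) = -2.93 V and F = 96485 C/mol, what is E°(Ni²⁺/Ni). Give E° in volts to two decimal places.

-0.25 V

E°cell = −ΔG°/(nF) = −(-517.2×10³)/((2)(96485)) = +2.680 V.
Since Ni²⁺/Ni is the cathode and K⁺/K the anode, E°cell = E°(Ni²⁺/Ni) − E°(K⁺/K).
So E°(Ni²⁺/Ni) = E°cell + E°(K⁺/K) = +2.680 + (-2.93) = -0.25 V.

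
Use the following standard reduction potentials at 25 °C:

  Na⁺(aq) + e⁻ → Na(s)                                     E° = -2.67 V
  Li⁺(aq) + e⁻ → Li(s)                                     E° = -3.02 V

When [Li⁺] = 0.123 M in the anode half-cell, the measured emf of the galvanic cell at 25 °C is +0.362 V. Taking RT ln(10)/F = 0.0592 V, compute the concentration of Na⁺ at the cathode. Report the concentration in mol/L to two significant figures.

0.20 M

Na⁺/Na is the cathode, Li⁺/Li the anode: E°cell = +0.35 V, n = 1.
Overall reaction: Na⁺(aq) + Li(s) → Na(s) + Li⁺(aq); Q = [Li⁺]^1/[Na⁺]^1.
From E = E° − (0.0592/n) log Q: log Q = (E° − E)·n/0.0592 = (+0.35 − (+0.362))·1/0.0592 = -0.2027.
So 1·log[Na⁺] = 1·log(0.123) − log Q = -0.9101 − (-0.2027) = -0.7074; [Na⁺] = 10^(-0.7074) ≈ 0.20 M.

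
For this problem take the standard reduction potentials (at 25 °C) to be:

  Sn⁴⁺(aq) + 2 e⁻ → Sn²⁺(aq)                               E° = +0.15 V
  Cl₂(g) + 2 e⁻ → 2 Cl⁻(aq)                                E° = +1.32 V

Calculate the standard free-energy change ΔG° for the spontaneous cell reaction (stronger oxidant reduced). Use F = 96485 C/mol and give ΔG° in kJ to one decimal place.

Cl₂/Cl⁻ (E° = +1.32 V) is the cathode; Sn⁴⁺/Sn²⁺ (E° = +0.15 V) is the anode, so E°cell = +1.17 V.
Balancing electrons gives n = 2 (lcm of 2 and 2).
ΔG° = −nFE° = −(2)(96485)(+1.17) = -225,775 J = -225.8 kJ.

-225.8 kJ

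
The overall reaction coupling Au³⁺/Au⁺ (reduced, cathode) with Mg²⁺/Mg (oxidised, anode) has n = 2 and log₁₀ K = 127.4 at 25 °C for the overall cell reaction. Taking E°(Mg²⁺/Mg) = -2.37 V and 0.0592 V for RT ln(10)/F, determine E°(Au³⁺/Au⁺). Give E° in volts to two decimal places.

E°cell = (0.0592/n)·log K = (0.0592/2)(127.4) = +3.771 V.
Since Au³⁺/Au⁺ is the cathode and Mg²⁺/Mg the anode, E°cell = E°(Au³⁺/Au⁺) − E°(Mg²⁺/Mg).
So E°(Au³⁺/Au⁺) = E°cell + E°(Mg²⁺/Mg) = +3.771 + (-2.37) = +1.40 V.

+1.40 V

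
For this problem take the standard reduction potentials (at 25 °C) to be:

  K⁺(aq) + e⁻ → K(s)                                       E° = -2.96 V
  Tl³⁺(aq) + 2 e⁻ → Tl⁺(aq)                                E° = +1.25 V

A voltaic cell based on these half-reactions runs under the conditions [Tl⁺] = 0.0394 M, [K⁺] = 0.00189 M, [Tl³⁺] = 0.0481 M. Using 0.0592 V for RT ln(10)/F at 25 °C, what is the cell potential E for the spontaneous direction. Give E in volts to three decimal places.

+4.374 V

Tl³⁺/Tl⁺ is the cathode (higher E°), K⁺/K the anode: E°cell = +1.25 − (-2.96) = +4.21 V, n = 2.
Overall: Tl³⁺(aq) + 2 K(s) → Tl⁺(aq) + 2 K⁺(aq)
Q = [Tl⁺]·[K⁺]^2 / ([Tl³⁺]); log Q = -5.534.
E = E° − (0.0592/n) log Q = +4.21 − (0.0592/2)(-5.534) = +4.374 V.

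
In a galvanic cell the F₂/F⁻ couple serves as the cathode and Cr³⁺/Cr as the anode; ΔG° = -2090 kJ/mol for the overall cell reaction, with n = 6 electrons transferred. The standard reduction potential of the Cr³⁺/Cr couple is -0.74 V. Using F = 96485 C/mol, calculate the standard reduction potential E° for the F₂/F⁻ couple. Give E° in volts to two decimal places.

+2.87 V

E°cell = −ΔG°/(nF) = −(-2090×10³)/((6)(96485)) = +3.610 V.
Since F₂/F⁻ is the cathode and Cr³⁺/Cr the anode, E°cell = E°(F₂/F⁻) − E°(Cr³⁺/Cr).
So E°(F₂/F⁻) = E°cell + E°(Cr³⁺/Cr) = +3.610 + (-0.74) = +2.87 V.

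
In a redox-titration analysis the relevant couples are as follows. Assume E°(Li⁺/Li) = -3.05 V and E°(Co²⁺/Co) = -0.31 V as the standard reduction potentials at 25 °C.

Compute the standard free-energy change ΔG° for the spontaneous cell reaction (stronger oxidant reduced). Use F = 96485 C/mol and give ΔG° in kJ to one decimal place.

Co²⁺/Co (E° = -0.31 V) is the cathode; Li⁺/Li (E° = -3.05 V) is the anode, so E°cell = +2.74 V.
Balancing electrons gives n = 2 (lcm of 2 and 1).
ΔG° = −nFE° = −(2)(96485)(+2.74) = -528,738 J = -528.7 kJ.

-528.7 kJ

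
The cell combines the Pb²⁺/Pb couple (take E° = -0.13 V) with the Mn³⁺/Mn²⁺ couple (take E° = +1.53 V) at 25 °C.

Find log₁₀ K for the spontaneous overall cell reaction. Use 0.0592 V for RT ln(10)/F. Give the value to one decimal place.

56.1

Cathode: Mn³⁺/Mn²⁺; anode: Pb²⁺/Pb. E°cell = +1.66 V, n = 2.
log K = nE°cell / 0.0592 = (2)(+1.66) / 0.0592 = 56.1.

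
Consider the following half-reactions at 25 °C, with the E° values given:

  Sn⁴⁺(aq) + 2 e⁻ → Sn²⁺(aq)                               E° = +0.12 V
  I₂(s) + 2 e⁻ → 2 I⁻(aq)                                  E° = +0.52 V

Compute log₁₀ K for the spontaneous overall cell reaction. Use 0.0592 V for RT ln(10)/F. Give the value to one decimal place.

Cathode: I₂/I⁻; anode: Sn⁴⁺/Sn²⁺. E°cell = +0.40 V, n = 2.
log K = nE°cell / 0.0592 = (2)(+0.40) / 0.0592 = 13.5.

13.5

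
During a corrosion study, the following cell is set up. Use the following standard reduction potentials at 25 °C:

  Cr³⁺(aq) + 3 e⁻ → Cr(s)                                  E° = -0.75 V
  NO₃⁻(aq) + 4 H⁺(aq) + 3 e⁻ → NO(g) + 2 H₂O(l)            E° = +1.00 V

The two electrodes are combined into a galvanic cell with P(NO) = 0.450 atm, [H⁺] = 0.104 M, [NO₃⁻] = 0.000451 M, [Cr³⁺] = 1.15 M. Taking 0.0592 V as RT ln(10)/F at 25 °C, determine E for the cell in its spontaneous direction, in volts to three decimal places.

NO₃⁻/NO is the cathode (higher E°), Cr³⁺/Cr the anode: E°cell = +1.00 − (-0.75) = +1.75 V, n = 3.
Overall: NO₃⁻(aq) + 4 H⁺(aq) + Cr(s) → NO(g) + 2 H₂O(l) + Cr³⁺(aq)
Q = P(NO)·[Cr³⁺] / ([NO₃⁻]·[H⁺]^4); log Q = 6.992.
E = E° − (0.0592/n) log Q = +1.75 − (0.0592/3)(6.992) = +1.612 V.

+1.612 V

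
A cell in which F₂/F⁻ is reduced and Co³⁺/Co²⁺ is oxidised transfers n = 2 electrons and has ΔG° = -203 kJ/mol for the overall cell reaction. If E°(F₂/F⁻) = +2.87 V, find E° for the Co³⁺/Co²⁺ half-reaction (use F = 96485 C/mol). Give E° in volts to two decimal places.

E°cell = −ΔG°/(nF) = −(-203×10³)/((2)(96485)) = +1.052 V.
Since F₂/F⁻ is the cathode and Co³⁺/Co²⁺ the anode, E°cell = E°(F₂/F⁻) − E°(Co³⁺/Co²⁺).
So E°(Co³⁺/Co²⁺) = E°(F₂/F⁻) − E°cell = (+2.87) − (+1.052) = +1.82 V.

+1.82 V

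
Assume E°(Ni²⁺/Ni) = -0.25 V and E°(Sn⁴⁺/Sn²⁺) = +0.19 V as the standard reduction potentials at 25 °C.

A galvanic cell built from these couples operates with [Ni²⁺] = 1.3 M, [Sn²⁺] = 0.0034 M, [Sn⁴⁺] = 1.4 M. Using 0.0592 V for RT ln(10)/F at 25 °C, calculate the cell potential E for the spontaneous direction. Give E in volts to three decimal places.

+0.514 V

Sn⁴⁺/Sn²⁺ is the cathode (higher E°), Ni²⁺/Ni the anode: E°cell = +0.19 − (-0.25) = +0.44 V, n = 2.
Overall: Sn⁴⁺(aq) + Ni(s) → Sn²⁺(aq) + Ni²⁺(aq)
Q = [Sn²⁺]·[Ni²⁺] / ([Sn⁴⁺]); log Q = -2.501.
E = E° − (0.0592/n) log Q = +0.44 − (0.0592/2)(-2.501) = +0.514 V.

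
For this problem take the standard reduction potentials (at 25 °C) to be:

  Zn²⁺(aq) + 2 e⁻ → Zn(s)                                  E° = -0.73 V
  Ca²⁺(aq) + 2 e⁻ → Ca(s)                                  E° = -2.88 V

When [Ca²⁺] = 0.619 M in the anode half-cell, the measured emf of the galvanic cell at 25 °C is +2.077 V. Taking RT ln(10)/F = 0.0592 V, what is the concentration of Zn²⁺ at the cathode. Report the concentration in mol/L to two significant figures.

0.0021 M

Zn²⁺/Zn is the cathode, Ca²⁺/Ca the anode: E°cell = +2.15 V, n = 2.
Overall reaction: Zn²⁺(aq) + Ca(s) → Zn(s) + Ca²⁺(aq); Q = [Ca²⁺]^1/[Zn²⁺]^1.
From E = E° − (0.0592/n) log Q: log Q = (E° − E)·n/0.0592 = (+2.15 − (+2.077))·2/0.0592 = 2.4662.
So 1·log[Zn²⁺] = 1·log(0.619) − log Q = -0.2083 − (2.4662) = -2.6745; [Zn²⁺] = 10^(-2.6745) ≈ 0.0021 M.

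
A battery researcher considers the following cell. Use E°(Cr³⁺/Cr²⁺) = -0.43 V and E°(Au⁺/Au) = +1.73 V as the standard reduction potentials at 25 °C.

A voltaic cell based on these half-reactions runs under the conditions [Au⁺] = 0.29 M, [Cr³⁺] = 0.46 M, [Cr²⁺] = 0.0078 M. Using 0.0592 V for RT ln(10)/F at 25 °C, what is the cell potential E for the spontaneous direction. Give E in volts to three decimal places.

+2.023 V

Au⁺/Au is the cathode (higher E°), Cr³⁺/Cr²⁺ the anode: E°cell = +1.73 − (-0.43) = +2.16 V, n = 1.
Overall: Au⁺(aq) + Cr²⁺(aq) → Au(s) + Cr³⁺(aq)
Q = [Cr³⁺] / ([Au⁺]·[Cr²⁺]); log Q = 2.308.
E = E° − (0.0592/n) log Q = +2.16 − (0.0592/1)(2.308) = +2.023 V.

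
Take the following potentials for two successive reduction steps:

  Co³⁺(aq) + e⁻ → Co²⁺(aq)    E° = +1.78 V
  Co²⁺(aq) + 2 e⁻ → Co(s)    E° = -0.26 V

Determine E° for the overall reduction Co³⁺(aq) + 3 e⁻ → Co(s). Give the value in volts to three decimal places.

+0.420 V

Since ΔG° = −nFE° is additive over sequential reductions, n₃E°₃ = n₁E°₁ + n₂E°₂.
E°₃ = (1×+1.78 + 2×-0.26) / 3 = (+1.260) / 3 = +0.420 V.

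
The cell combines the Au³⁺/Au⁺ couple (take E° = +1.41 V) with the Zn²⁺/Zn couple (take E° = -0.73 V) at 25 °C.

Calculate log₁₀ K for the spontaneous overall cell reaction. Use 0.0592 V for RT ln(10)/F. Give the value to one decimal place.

72.3

Cathode: Au³⁺/Au⁺; anode: Zn²⁺/Zn. E°cell = +2.14 V, n = 2.
log K = nE°cell / 0.0592 = (2)(+2.14) / 0.0592 = 72.3.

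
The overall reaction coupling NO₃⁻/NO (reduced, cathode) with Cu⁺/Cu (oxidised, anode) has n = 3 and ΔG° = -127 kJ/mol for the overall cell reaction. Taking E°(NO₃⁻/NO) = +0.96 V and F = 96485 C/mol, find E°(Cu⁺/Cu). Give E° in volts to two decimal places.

E°cell = −ΔG°/(nF) = −(-127×10³)/((3)(96485)) = +0.439 V.
Since NO₃⁻/NO is the cathode and Cu⁺/Cu the anode, E°cell = E°(NO₃⁻/NO) − E°(Cu⁺/Cu).
So E°(Cu⁺/Cu) = E°(NO₃⁻/NO) − E°cell = (+0.96) − (+0.439) = +0.52 V.

+0.52 V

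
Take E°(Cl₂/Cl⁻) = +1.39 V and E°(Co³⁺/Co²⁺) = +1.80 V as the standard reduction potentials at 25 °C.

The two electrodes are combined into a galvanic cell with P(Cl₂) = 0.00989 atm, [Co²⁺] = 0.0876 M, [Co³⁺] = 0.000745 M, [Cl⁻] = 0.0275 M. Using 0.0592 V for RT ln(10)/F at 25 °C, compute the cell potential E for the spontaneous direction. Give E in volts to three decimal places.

Co³⁺/Co²⁺ is the cathode (higher E°), Cl₂/Cl⁻ the anode: E°cell = +1.80 − (+1.39) = +0.41 V, n = 2.
Overall: 2 Co³⁺(aq) + 2 Cl⁻(aq) → 2 Co²⁺(aq) + Cl₂(g)
Q = [Co²⁺]^2·P(Cl₂) / ([Co³⁺]^2·[Cl⁻]^2); log Q = 5.257.
E = E° − (0.0592/n) log Q = +0.41 − (0.0592/2)(5.257) = +0.254 V.

+0.254 V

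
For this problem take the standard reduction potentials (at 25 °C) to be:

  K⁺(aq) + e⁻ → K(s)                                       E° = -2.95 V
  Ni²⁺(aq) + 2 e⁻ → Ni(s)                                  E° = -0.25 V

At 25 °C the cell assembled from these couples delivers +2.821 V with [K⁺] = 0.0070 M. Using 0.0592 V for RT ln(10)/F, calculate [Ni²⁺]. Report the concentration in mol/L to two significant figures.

0.60 M

Ni²⁺/Ni is the cathode, K⁺/K the anode: E°cell = +2.70 V, n = 2.
Overall reaction: Ni²⁺(aq) + 2 K(s) → Ni(s) + 2 K⁺(aq); Q = [K⁺]^2/[Ni²⁺]^1.
From E = E° − (0.0592/n) log Q: log Q = (E° − E)·n/0.0592 = (+2.70 − (+2.821))·2/0.0592 = -4.0878.
So 1·log[Ni²⁺] = 2·log(0.007) − log Q = -4.3098 − (-4.0878) = -0.2220; [Ni²⁺] = 10^(-0.2220) ≈ 0.60 M.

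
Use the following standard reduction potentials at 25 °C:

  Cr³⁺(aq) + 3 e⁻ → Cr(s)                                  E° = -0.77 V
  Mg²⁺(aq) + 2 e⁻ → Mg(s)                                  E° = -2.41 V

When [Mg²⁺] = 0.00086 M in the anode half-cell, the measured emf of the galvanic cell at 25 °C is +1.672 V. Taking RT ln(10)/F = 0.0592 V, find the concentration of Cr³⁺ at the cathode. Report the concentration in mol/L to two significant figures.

0.0011 M

Cr³⁺/Cr is the cathode, Mg²⁺/Mg the anode: E°cell = +1.64 V, n = 6.
Overall reaction: 2 Cr³⁺(aq) + 3 Mg(s) → 2 Cr(s) + 3 Mg²⁺(aq); Q = [Mg²⁺]^3/[Cr³⁺]^2.
From E = E° − (0.0592/n) log Q: log Q = (E° − E)·n/0.0592 = (+1.64 − (+1.672))·6/0.0592 = -3.2432.
So 2·log[Cr³⁺] = 3·log(0.00086) − log Q = -9.1965 − (-3.2432) = -5.9533; log[Cr³⁺] = -5.9533 / 2 = -2.9766; [Cr³⁺] = 10^(-2.9766) ≈ 0.0011 M.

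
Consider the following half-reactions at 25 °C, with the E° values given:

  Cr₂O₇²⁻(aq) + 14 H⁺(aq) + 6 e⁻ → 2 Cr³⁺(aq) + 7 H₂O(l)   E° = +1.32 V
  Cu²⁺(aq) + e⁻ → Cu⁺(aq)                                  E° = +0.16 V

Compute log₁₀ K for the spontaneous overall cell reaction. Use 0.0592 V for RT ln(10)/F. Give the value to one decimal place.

117.6

Cathode: Cr₂O₇²⁻/Cr³⁺; anode: Cu²⁺/Cu⁺. E°cell = +1.16 V, n = 6.
log K = nE°cell / 0.0592 = (6)(+1.16) / 0.0592 = 117.6.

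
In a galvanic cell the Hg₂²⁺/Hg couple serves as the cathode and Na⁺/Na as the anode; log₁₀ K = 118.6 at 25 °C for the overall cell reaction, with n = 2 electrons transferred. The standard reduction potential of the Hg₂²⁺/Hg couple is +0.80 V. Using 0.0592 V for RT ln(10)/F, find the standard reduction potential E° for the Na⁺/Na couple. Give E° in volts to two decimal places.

-2.71 V

E°cell = (0.0592/n)·log K = (0.0592/2)(118.6) = +3.511 V.
Since Hg₂²⁺/Hg is the cathode and Na⁺/Na the anode, E°cell = E°(Hg₂²⁺/Hg) − E°(Na⁺/Na).
So E°(Na⁺/Na) = E°(Hg₂²⁺/Hg) − E°cell = (+0.80) − (+3.511) = -2.71 V.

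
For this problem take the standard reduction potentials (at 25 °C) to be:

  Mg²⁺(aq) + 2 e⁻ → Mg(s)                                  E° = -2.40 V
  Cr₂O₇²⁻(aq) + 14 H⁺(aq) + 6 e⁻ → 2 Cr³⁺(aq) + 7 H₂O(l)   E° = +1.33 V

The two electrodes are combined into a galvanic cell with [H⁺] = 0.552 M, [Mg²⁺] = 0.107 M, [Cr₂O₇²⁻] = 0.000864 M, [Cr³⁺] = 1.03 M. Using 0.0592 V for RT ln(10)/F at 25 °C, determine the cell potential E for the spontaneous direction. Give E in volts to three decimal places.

+3.693 V

Cr₂O₇²⁻/Cr³⁺ is the cathode (higher E°), Mg²⁺/Mg the anode: E°cell = +1.33 − (-2.40) = +3.73 V, n = 6.
Overall: Cr₂O₇²⁻(aq) + 14 H⁺(aq) + 3 Mg(s) → 2 Cr³⁺(aq) + 7 H₂O(l) + 3 Mg²⁺(aq)
Q = [Cr³⁺]^2·[Mg²⁺]^3 / ([Cr₂O₇²⁻]·[H⁺]^14); log Q = 3.790.
E = E° − (0.0592/n) log Q = +3.73 − (0.0592/6)(3.790) = +3.693 V.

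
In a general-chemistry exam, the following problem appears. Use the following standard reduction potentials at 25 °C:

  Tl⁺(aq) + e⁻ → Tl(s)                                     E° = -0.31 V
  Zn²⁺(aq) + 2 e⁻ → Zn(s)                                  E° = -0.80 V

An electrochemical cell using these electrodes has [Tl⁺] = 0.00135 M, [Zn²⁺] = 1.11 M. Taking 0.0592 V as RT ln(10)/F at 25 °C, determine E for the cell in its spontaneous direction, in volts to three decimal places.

Tl⁺/Tl is the cathode (higher E°), Zn²⁺/Zn the anode: E°cell = -0.31 − (-0.80) = +0.49 V, n = 2.
Overall: 2 Tl⁺(aq) + Zn(s) → 2 Tl(s) + Zn²⁺(aq)
Q = [Zn²⁺] / ([Tl⁺]^2); log Q = 5.785.
E = E° − (0.0592/n) log Q = +0.49 − (0.0592/2)(5.785) = +0.319 V.

+0.319 V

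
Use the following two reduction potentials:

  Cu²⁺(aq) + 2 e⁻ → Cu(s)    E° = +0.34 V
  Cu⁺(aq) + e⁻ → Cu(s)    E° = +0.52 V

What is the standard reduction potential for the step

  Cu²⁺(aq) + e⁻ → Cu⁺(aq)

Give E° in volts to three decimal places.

+0.160 V

Sequential free energies add, so n₃E°₃ = n₁E°₁ + n₂E°₂.
With n₃ = 2, and the known step contributing 1×(+0.52) V, the unknown satisfies 1·E° = 2×(+0.34) − 1×(+0.52) = +0.160.
E° = +0.160 / 1 = +0.160 V.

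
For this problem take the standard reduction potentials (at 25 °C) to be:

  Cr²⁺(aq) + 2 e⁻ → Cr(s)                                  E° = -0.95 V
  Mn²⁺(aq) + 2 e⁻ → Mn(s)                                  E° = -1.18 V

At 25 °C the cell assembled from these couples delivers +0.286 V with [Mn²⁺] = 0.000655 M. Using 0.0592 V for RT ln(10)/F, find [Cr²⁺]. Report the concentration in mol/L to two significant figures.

0.051 M

Cr²⁺/Cr is the cathode, Mn²⁺/Mn the anode: E°cell = +0.23 V, n = 2.
Overall reaction: Cr²⁺(aq) + Mn(s) → Cr(s) + Mn²⁺(aq); Q = [Mn²⁺]^1/[Cr²⁺]^1.
From E = E° − (0.0592/n) log Q: log Q = (E° − E)·n/0.0592 = (+0.23 − (+0.286))·2/0.0592 = -1.8919.
So 1·log[Cr²⁺] = 1·log(0.000655) − log Q = -3.1838 − (-1.8919) = -1.2919; [Cr²⁺] = 10^(-1.2919) ≈ 0.051 M.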